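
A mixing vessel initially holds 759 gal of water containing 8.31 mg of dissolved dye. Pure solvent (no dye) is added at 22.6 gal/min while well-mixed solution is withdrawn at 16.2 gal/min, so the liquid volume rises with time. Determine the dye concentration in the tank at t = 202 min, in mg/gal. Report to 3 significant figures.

Let m(t) be the amount of dye. Volume: V(t) = V₀ + (Q_in − Q_out) t = 759 + 6.4000 t; V(202) = 2051.8 gal.
Solute balance: dm/dt = 0 − Q_out C = −Q_out m/V(t).
dm/m = −Q_out dt/(V₀ + 6.4000 t); integrating gives ln(m/m₀) = −(Q_out/(Q_in−Q_out)) ln(V/V₀).
m = m₀ (V₀/V)^(Q_out/(Q_in−Q_out)) = 8.31 × (759/2051.8)^(2.5312) = 0.67046 mg.
C = m/V = 0.67046/2051.8 = 0.00032677 mg/gal.

0.000327 mg/gal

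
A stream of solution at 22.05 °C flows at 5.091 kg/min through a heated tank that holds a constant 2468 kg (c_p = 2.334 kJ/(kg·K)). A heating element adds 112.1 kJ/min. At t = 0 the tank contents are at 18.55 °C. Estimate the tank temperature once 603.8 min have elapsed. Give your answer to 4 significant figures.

27.76 °C

Unsteady energy balance on the tank contents: M c_p dT/dt = ṁ c_p (T_in − T) + 112.1.
Rearrange: dT/dt = (T_ss − T)/τ with τ = M/ṁ = 484.777 min and T_ss = T_in + Q̇/(ṁ c_p) = 31.4841 °C.
T approaches T_ss exponentially: T(t) = T_ss + (T₀ − T_ss) e^(−t/τ).
T(603.8) = 31.4841 + (-12.9341)·e^(−603.8/484.777) = 31.4841 + (-12.9341)·0.287791 = 27.7618 °C.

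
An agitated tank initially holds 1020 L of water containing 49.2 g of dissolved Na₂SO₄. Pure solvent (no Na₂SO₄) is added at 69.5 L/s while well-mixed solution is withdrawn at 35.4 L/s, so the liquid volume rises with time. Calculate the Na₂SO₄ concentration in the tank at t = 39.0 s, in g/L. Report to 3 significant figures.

Let m(t) be the amount of Na₂SO₄. Volume: V(t) = V₀ + (Q_in − Q_out) t = 1020 + 34.100 t; V(39.0) = 2349.9 L.
No Na₂SO₄ enters, so dm/dt = −Q_out · (m/V).
Separate: dm/m = −Q_out dt/V(t) ⇒ ln(m/m₀) = −(Q_out/(Q_in−Q_out)) ln(V/V₀).
m = m₀ (V₀/V)^(Q_out/(Q_in−Q_out)) = 49.2 × (1020/2349.9)^(1.0381) = 20.687 g.
C = m/V = 20.687/2349.9 = 0.0088034 g/L.

0.00880 g/L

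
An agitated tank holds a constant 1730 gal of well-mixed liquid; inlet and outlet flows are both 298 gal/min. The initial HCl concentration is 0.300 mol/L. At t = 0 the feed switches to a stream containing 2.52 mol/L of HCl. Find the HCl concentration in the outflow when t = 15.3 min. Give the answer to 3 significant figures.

2.36 mol/L

Accumulation = in − out for the solute gives V dC/dt = Q(C_in − C).
Rewrite as dC/dt + C/τ = C_in/τ, τ = V/Q = 5.8054 min.
This is linear first-order; C(t) = C_in + (C₀ − C_in) e^(−t/τ).
C(15.3) = 2.52 + (0.300 − 2.52)·e^(−15.3/5.8054) = 2.52 + (-2.2200)·0.071684 = 2.3609 mol/L.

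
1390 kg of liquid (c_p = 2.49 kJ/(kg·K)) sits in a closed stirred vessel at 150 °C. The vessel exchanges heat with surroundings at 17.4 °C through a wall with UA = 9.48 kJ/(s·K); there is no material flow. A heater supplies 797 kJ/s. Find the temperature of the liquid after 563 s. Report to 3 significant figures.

Lumped-capacitance energy balance: M c_p dT/dt = UA(T_amb − T) + Q̇.
dT/dt = (T_ss − T)/τ with T_ss = T_amb + Q̇/UA = 17.4 + 797/9.48 = 101.47 °C, τ = M c_p/UA = 1390·2.49/9.48 = 365.09 s.
T approaches T_ss exponentially: T(t) = T_ss + (T₀ − T_ss) e^(−t/τ).
T(563) = 101.47 + (48.528)·0.21394 = 111.85 °C.

112 °C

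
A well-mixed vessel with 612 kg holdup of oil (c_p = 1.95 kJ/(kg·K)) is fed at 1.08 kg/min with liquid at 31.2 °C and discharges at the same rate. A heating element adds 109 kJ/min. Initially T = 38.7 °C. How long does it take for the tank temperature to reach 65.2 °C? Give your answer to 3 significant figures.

518 min

M c_p dT/dt = ṁ c_p (T_in − T) + Q̇.
τ = M/ṁ = 566.67 min; T_ss = T_in + Q̇/(ṁ c_p) = 82.957 °C.
T(t) = T_ss + (T₀ − T_ss) e^(−t/τ). Set T = 65.2:
e^(−t/τ) = (65.2 − 82.957)/(38.7 − 82.957) = 0.40122
t = −566.67 · ln(0.40122) = 517.50 min.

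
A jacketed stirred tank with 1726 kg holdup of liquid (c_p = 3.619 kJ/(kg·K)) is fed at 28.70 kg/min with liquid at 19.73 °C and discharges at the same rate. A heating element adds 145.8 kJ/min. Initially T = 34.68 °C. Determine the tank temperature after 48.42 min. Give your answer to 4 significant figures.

27.19 °C

First-law balance (no shaft work): M c_p dT/dt = ṁ c_p (T_in − T) + 145.8.
τ = M/ṁ = 60.1394 min; T_ss = T_in + Q̇/(ṁ c_p) = 19.73 + 145.8/(28.70·3.619) = 21.1337 °C.
T approaches T_ss exponentially: T(t) = T_ss + (T₀ − T_ss) e^(−t/τ).
T(48.42) = 21.1337 + (13.5463)·e^(−48.42/60.1394) = 21.1337 + (13.5463)·0.447030 = 27.1893 °C.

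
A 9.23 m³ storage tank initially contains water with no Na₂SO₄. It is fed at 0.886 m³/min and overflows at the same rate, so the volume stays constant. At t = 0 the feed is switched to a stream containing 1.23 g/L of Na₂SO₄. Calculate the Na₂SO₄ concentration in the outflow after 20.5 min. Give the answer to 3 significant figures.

1.06 g/L

Transient balance on the dissolved component: V dC/dt = Q(C_in − C).
Rewrite as dC/dt + C/τ = C_in/τ, τ = V/Q = 10.418 min.
Solution: C(t) = C_in + (C₀ − C_in) e^(−t/τ).
C(20.5) = 1.23 + (0 − 1.23)·e^(−20.5/10.418) = 1.23 + (-1.2300)·0.13976 = 1.0581 g/L.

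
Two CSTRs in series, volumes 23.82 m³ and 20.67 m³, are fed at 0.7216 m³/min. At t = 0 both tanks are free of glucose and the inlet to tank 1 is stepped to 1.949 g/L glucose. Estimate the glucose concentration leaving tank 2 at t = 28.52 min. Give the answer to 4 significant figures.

0.4625 g/L

Species balance on tank i: dCᵢ/dt = (Cᵢ₋₁ − Cᵢ)/τᵢ with τᵢ = Vᵢ/Q.
τ₁ = 23.82/0.7216 = 33.0100 min; τ₂ = 20.67/0.7216 = 28.6447 min.
Tank 1: C₁ = C_in(1 − e^(−t/τ₁)). Tank 2 (τ₁ ≠ τ₂): C₂ = C_in[1 − (τ₁ e^(−t/τ₁) − τ₂ e^(−t/τ₂))/(τ₁ − τ₂)].
At t = 28.52: e^(−t/τ₁) = 0.421481, e^(−t/τ₂) = 0.369484.
C₂ = 1.949·[1 − (33.0100·0.421481 − 28.6447·0.369484)/(4.36530)] = 1.949·0.237323 = 0.462542 g/L.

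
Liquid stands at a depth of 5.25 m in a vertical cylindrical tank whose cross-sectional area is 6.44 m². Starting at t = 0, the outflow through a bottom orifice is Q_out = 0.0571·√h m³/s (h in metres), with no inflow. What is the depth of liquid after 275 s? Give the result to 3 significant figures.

1.15 m

Accumulation of liquid (constant cross-section A): A dh/dt = −0.0571 √h.
This is separable: 2 d(√h)/dt = −0.0571/A, so √h = √h₀ − (0.0571/(2A)) t.
√h = √5.25 − 0.0571·275/(2·6.44) = 2.2913 − 1.2191 = 1.0721.
h = 1.0721² = 1.1495 m.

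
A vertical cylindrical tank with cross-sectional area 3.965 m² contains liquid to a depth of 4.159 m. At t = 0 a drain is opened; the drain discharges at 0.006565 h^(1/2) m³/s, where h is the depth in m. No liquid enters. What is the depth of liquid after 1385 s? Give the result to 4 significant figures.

0.7970 m

Unsteady balance on liquid volume: A dh/dt = −0.006565 √h.
∫ h^(−1/2) dh = −(0.006565/A) ∫ dt, giving 2√h = 2√h₀ − (0.006565/A) t.
√h = √4.159 − 0.006565·1385/(2·3.965) = 2.03936 − 1.14660 = 0.892764.
h = 0.892764² = 0.797028 m.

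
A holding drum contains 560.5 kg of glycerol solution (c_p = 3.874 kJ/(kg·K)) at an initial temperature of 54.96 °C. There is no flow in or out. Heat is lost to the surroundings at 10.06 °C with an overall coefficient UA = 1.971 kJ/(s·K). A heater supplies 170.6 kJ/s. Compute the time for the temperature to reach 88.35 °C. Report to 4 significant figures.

1782 s

Lumped-capacitance energy balance: M c_p dT/dt = UA(T_amb − T) + Q̇.
τ = M c_p/UA = 1101.66 s; T_ss = T_amb + Q̇/UA = 10.06 + 170.6/1.971 = 96.6150 °C.
T(t) = T_ss + (T₀ − T_ss)e^(−t/τ); set T = 88.35:
t = −τ ln[(T − T_ss)/(T₀ − T_ss)] = −1101.66 · ln(0.198416) = 1781.81 s.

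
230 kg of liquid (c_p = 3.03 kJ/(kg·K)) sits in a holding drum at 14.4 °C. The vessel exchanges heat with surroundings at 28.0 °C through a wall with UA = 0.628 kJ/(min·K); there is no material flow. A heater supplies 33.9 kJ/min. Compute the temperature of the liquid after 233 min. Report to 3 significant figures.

Lumped-capacitance energy balance: M c_p dT/dt = UA(T_amb − T) + Q̇.
dT/dt = (T_ss − T)/τ with T_ss = T_amb + Q̇/UA = 28.0 + 33.9/0.628 = 81.981 °C, τ = M c_p/UA = 230·3.03/0.628 = 1109.7 min.
Integrating: T(t) = T_ss + (T₀ − T_ss) e^(−t/τ).
T(233) = 81.981 + (-67.581)·0.81061 = 27.199 °C.

27.2 °C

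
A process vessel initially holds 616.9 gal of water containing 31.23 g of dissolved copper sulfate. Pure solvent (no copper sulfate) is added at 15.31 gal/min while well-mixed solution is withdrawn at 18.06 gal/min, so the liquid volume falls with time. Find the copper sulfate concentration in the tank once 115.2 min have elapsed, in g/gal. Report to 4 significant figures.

0.0009164 g/gal

Let m(t) be the amount of copper sulfate. Volume: V(t) = V₀ + (Q_in − Q_out) t = 616.9 − 2.75000 t; V(115.2) = 300.100 gal.
Solute balance: dm/dt = 0 − Q_out C = −Q_out m/V(t).
dm/m = −Q_out dt/(V₀ − 2.75000 t); integrating gives ln(m/m₀) = −(Q_out/(Q_in−Q_out)) ln(V/V₀).
m = m₀ (V₀/V)^(Q_out/(Q_in−Q_out)) = 31.23 × (616.9/300.100)^(-6.56727) = 0.275012 g.
C = m/V = 0.275012/300.100 = 0.000916402 g/gal.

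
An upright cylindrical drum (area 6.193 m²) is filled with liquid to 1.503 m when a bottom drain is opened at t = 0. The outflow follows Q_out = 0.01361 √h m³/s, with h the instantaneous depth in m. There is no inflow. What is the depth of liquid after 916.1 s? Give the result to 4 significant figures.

A dh/dt = −Q_out = −0.01361 √h.
∫ h^(−1/2) dh = −(0.01361/A) ∫ dt, giving 2√h = 2√h₀ − (0.01361/A) t.
√h = √1.503 − 0.01361·916.1/(2·6.193) = 1.22597 − 1.00663 = 0.219339.
h = 0.219339² = 0.0481095 m.

0.04811 m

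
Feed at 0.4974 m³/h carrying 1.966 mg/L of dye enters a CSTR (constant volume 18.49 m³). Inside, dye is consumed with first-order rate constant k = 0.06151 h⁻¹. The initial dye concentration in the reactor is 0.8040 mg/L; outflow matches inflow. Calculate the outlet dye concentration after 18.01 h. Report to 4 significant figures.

Accumulation = in − out − consumed: V dC/dt = Q C_in − Q C − k V C.
dC/dt = (Q/V) C_in − (Q/V + k) C; effective rate a = Q/V + k = 0.0269010 + 0.06151 = 0.0884110 h⁻¹.
C_ss = Q C_in/(Q + kV) = 0.598199 mg/L; C(t) = C_ss + (C₀ − C_ss) e^(−a t).
C(18.01) = 0.598199 + (0.205801)·e^(−0.0884110·18.01) = 0.598199 + (0.205801)·0.203461 = 0.640072 mg/L.

0.6401 mg/L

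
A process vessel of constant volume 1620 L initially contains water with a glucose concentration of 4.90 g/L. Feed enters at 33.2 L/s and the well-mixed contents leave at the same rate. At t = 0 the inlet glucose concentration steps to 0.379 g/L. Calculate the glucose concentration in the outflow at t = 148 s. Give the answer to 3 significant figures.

Mass balance on the solute (V constant): V dC/dt = Q(C_in − C).
So dC/dt = (C_in − C)/τ with τ = V/Q = 1620/33.2 = 48.795 s.
C approaches C_in exponentially: C(t) = C_in + (C₀ − C_in) e^(−t/τ).
C(148) = 0.379 + (4.90 − 0.379)·e^(−148/48.795) = 0.379 + (4.5210)·0.048167 = 0.59676 g/L.

0.597 g/L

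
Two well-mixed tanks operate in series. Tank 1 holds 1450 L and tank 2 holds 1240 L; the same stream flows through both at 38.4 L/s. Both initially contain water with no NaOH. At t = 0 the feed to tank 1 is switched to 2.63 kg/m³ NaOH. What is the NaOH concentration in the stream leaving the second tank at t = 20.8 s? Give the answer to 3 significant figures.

0.317 kg/m³

Species balance on tank i: dCᵢ/dt = (Cᵢ₋₁ − Cᵢ)/τᵢ with τᵢ = Vᵢ/Q.
τ₁ = 1450/38.4 = 37.760 s; τ₂ = 1240/38.4 = 32.292 s.
Solving the cascade with C₁(0)=C₂(0)=0 gives C₂(t) = C_in[1 − (τ₁ e^(−t/τ₁) − τ₂ e^(−t/τ₂))/(τ₁ − τ₂)].
At t = 20.8: e^(−t/τ₁) = 0.57646, e^(−t/τ₂) = 0.52512.
C₂ = 2.63·[1 − (37.760·0.57646 − 32.292·0.52512)/(5.4688)] = 2.63·0.12036 = 0.31654 kg/m³.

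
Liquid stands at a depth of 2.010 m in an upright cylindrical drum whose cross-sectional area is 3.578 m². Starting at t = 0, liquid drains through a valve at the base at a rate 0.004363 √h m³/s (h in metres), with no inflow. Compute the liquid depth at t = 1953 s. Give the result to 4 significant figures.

A dh/dt = −Q_out = −0.004363 √h.
This is separable: 2 d(√h)/dt = −0.004363/A, so √h = √h₀ − (0.004363/(2A)) t.
√h = √2.010 − 0.004363·1953/(2·3.578) = 1.41774 − 1.19074 = 0.227004.
h = 0.227004² = 0.0515309 m.

0.05153 m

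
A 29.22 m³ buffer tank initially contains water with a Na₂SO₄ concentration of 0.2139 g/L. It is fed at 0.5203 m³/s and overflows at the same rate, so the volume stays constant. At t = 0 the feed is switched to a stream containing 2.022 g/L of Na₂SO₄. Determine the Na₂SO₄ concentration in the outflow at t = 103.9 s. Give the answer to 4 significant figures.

1.738 g/L

Unsteady species balance (constant V, well mixed): V dC/dt = Q(C_in − C).
Rewrite as dC/dt + C/τ = C_in/τ, τ = V/Q = 56.1599 s.
Integrating: C(t) = C_in + (C₀ − C_in) e^(−t/τ).
C(103.9) = 2.022 + (0.2139 − 2.022)·e^(−103.9/56.1599) = 2.022 + (-1.80810)·0.157225 = 1.73772 g/L.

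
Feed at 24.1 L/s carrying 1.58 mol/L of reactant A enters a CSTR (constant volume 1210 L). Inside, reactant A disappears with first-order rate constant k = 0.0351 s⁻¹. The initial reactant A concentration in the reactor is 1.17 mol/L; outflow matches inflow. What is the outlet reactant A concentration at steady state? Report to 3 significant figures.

V dC/dt = Q(C_in − C) − k V C.
At steady state: 0 = Q C_in − (Q + kV) C_ss, so C_ss = Q C_in/(Q + kV).
C_ss = 24.1·1.58/(24.1 + 0.0351·1210) = 38.078/66.571 = 0.57199 mol/L.

0.572 mol/L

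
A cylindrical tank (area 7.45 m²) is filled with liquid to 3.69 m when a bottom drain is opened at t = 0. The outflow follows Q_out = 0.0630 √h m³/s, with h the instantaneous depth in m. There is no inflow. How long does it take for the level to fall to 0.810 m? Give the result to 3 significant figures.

241 s

A dh/dt = −Q_out = −0.0630 √h.
∫ h^(−1/2) dh = −(0.0630/A) ∫ dt, giving 2√h = 2√h₀ − (0.0630/A) t.
t = 2A(√h₀ − √h)/0.0630 = 2·7.45·(√3.69 − √0.810)/0.0630
  = 14.900 × (1.9209 − 0.90000) / 0.0630 = 241.46 s.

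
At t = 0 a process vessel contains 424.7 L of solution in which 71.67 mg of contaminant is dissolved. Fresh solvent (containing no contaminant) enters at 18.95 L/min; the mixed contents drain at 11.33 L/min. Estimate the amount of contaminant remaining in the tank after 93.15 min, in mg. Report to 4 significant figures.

16.63 mg

Let m(t) be the amount of contaminant. Volume: V(t) = V₀ + (Q_in − Q_out) t = 424.7 + 7.62000 t; V(93.15) = 1134.50 L.
Solute balance: dm/dt = 0 − Q_out C = −Q_out m/V(t).
dm/m = −Q_out dt/(V₀ + 7.62000 t); integrating gives ln(m/m₀) = −(Q_out/(Q_in−Q_out)) ln(V/V₀).
m = m₀ (V₀/V)^(Q_out/(Q_in−Q_out)) = 71.67 × (424.7/1134.50)^(1.48688) = 16.6285 mg.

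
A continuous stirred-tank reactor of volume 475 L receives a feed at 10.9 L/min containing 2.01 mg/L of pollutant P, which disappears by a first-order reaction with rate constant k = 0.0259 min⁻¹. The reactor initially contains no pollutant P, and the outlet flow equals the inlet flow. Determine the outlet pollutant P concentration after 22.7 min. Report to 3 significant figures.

0.633 mg/L

Accumulation = in − out − consumed: V dC/dt = Q C_in − Q C − k V C.
This is linear with rate a = Q/V + k = 0.048847 min⁻¹.
C_ss = Q C_in/(Q + kV) = 0.94425 mg/L; C(t) = C_ss + (C₀ − C_ss) e^(−a t).
C(22.7) = 0.94425 + (-0.94425)·e^(−0.048847·22.7) = 0.94425 + (-0.94425)·0.32994 = 0.63270 mg/L.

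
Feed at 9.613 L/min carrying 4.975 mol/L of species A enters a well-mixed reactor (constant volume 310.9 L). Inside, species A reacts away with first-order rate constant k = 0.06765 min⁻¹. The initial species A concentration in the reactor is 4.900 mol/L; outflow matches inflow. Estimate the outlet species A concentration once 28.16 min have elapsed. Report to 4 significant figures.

Accumulation = in − out − consumed: V dC/dt = Q C_in − Q C − k V C.
This is linear with rate a = Q/V + k = 0.0985699 min⁻¹.
C_ss = Q C_in/(Q + kV) = 1.56058 mol/L; C(t) = C_ss + (C₀ − C_ss) e^(−a t).
C(28.16) = 1.56058 + (3.33942)·e^(−0.0985699·28.16) = 1.56058 + (3.33942)·0.0623041 = 1.76864 mol/L.

1.769 mol/L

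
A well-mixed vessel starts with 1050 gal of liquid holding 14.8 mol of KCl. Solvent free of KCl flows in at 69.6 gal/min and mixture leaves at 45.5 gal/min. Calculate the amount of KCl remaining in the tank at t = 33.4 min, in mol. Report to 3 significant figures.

Total volume: dV/dt = Q_in − Q_out = 24.100 gal/min, so V(t) = 1050 + 24.100 t and V(33.4) = 1854.9 gal.
Species balance (pure solvent in): dm/dt = −Q_out · m/V(t).
dm/m = −Q_out dt/(V₀ + 24.100 t); integrating gives ln(m/m₀) = −(Q_out/(Q_in−Q_out)) ln(V/V₀).
m = m₀ (V₀/V)^(Q_out/(Q_in−Q_out)) = 14.8 × (1050/1854.9)^(1.8880) = 5.0544 mol.

5.05 mol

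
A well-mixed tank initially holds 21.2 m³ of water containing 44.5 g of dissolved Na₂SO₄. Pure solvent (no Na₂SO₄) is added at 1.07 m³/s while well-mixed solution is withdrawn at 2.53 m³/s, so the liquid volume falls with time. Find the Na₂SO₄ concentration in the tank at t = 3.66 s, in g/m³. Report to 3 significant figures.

1.70 g/m³

Let m(t) be the amount of Na₂SO₄. Volume: V(t) = V₀ + (Q_in − Q_out) t = 21.2 − 1.4600 t; V(3.66) = 15.856 m³.
Solute balance: dm/dt = 0 − Q_out C = −Q_out m/V(t).
Separate: dm/m = −Q_out dt/V(t) ⇒ ln(m/m₀) = −(Q_out/(Q_in−Q_out)) ln(V/V₀).
m = m₀ (V₀/V)^(Q_out/(Q_in−Q_out)) = 44.5 × (21.2/15.856)^(-1.7329) = 26.902 g.
C = m/V = 26.902/15.856 = 1.6966 g/m³.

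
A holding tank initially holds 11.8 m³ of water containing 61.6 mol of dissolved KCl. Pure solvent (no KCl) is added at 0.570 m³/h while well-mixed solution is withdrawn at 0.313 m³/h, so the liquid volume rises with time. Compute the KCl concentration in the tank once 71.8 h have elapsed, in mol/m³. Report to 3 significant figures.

0.647 mol/m³

Total volume: dV/dt = Q_in − Q_out = 0.25700 m³/h, so V(t) = 11.8 + 0.25700 t and V(71.8) = 30.253 m³.
Solute balance: dm/dt = 0 − Q_out C = −Q_out m/V(t).
Separate: dm/m = −Q_out dt/V(t) ⇒ ln(m/m₀) = −(Q_out/(Q_in−Q_out)) ln(V/V₀).
m = m₀ (V₀/V)^(Q_out/(Q_in−Q_out)) = 61.6 × (11.8/30.253)^(1.2179) = 19.571 mol.
C = m/V = 19.571/30.253 = 0.64691 mol/m³.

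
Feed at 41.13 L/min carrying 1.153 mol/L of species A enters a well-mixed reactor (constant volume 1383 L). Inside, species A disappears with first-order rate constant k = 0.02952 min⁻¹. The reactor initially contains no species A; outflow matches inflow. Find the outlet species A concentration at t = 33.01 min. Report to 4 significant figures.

0.4968 mol/L

Accumulation = in − out − consumed: V dC/dt = Q C_in − Q C − k V C.
This is linear with rate a = Q/V + k = 0.0592597 min⁻¹.
C_ss = Q C_in/(Q + kV) = 0.578637 mol/L; C(t) = C_ss + (C₀ − C_ss) e^(−a t).
C(33.01) = 0.578637 + (-0.578637)·e^(−0.0592597·33.01) = 0.578637 + (-0.578637)·0.141400 = 0.496818 mol/L.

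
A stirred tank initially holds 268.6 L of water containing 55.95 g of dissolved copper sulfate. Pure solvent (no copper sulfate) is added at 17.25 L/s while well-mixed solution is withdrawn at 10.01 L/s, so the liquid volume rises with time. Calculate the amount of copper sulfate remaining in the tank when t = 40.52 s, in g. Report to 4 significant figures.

20.16 g

Let m(t) be the amount of copper sulfate. Volume: V(t) = V₀ + (Q_in − Q_out) t = 268.6 + 7.24000 t; V(40.52) = 561.965 L.
Species balance (pure solvent in): dm/dt = −Q_out · m/V(t).
Separate: dm/m = −Q_out dt/V(t) ⇒ ln(m/m₀) = −(Q_out/(Q_in−Q_out)) ln(V/V₀).
m = m₀ (V₀/V)^(Q_out/(Q_in−Q_out)) = 55.95 × (268.6/561.965)^(1.38260) = 20.1621 g.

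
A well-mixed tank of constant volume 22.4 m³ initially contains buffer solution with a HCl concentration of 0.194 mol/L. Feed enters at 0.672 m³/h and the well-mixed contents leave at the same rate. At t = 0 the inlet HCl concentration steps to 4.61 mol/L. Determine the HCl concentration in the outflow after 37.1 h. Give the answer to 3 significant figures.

3.16 mol/L

Mass balance on the solute (V constant): V dC/dt = Q(C_in − C).
So dC/dt = (C_in − C)/τ with τ = V/Q = 22.4/0.672 = 33.333 h.
This is linear first-order; C(t) = C_in + (C₀ − C_in) e^(−t/τ).
C(37.1) = 4.61 + (0.194 − 4.61)·e^(−37.1/33.333) = 4.61 + (-4.4160)·0.32857 = 3.1590 mol/L.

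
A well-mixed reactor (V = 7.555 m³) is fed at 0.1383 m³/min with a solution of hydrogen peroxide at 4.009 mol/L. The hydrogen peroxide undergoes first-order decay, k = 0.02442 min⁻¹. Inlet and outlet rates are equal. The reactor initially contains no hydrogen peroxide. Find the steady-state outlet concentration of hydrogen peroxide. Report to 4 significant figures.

Accumulation = in − out − consumed: V dC/dt = Q C_in − Q C − k V C.
At steady state: 0 = Q C_in − (Q + kV) C_ss, so C_ss = Q C_in/(Q + kV).
C_ss = 0.1383·4.009/(0.1383 + 0.02442·7.555) = 0.554445/0.322793 = 1.71765 mol/L.

1.718 mol/L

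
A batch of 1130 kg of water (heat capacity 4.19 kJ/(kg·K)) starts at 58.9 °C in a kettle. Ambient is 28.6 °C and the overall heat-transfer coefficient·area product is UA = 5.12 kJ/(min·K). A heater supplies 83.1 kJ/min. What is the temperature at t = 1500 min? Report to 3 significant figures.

First-law balance (no shaft work): M c_p dT/dt = −UA(T − T_amb) + Q̇.
dT/dt = (T_ss − T)/τ with T_ss = T_amb + Q̇/UA = 28.6 + 83.1/5.12 = 44.830 °C, τ = M c_p/UA = 1130·4.19/5.12 = 924.75 min.
Solution: T(t) = T_ss + (T₀ − T_ss) e^(−t/τ).
T(1500) = 44.830 + (14.070)·0.19749 = 47.609 °C.

47.6 °C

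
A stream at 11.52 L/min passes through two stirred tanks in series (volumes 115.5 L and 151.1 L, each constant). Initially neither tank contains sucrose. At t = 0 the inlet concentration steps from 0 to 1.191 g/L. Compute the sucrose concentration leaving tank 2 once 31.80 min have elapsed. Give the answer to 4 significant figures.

0.9055 g/L

Time constants: τᵢ = Vᵢ/Q for each well-mixed tank.
τ₁ = 115.5/11.52 = 10.0260 min; τ₂ = 151.1/11.52 = 13.1163 min.
Tank 1: C₁ = C_in(1 − e^(−t/τ₁)). Tank 2 (τ₁ ≠ τ₂): C₂ = C_in[1 − (τ₁ e^(−t/τ₁) − τ₂ e^(−t/τ₂))/(τ₁ − τ₂)].
At t = 31.80: e^(−t/τ₁) = 0.0419306, e^(−t/τ₂) = 0.0885259.
C₂ = 1.191·[1 − (10.0260·0.0419306 − 13.1163·0.0885259)/(-3.09028)] = 1.191·0.760301 = 0.905519 g/L.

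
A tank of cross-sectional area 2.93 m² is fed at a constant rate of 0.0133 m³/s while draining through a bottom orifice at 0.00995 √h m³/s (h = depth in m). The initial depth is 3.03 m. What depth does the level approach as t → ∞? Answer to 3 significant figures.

A dh/dt = Q_in − 0.00995 √h. Steady state requires inflow = outflow:
Q_in = 0.00995 √h_ss ⇒ √h_ss = 0.0133/0.00995 = 1.3367.
h_ss = 1.3367² = 1.7867 m. (Since h₀ = 3.03 m > h_ss, the level will fall toward this value.)

1.79 m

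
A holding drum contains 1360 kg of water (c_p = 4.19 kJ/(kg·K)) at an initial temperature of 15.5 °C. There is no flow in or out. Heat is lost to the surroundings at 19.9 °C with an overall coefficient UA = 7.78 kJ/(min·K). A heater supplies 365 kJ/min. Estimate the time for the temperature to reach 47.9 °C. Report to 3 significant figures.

731 min

Heat balance on the well-mixed liquid: M c_p dT/dt = −UA(T − T_amb) + Q̇.
τ = M c_p/UA = 732.44 min; T_ss = T_amb + Q̇/UA = 19.9 + 365/7.78 = 66.815 °C.
T(t) = T_ss + (T₀ − T_ss)e^(−t/τ); set T = 47.9:
t = −τ ln[(T − T_ss)/(T₀ − T_ss)] = −732.44 · ln(0.36861) = 730.99 min.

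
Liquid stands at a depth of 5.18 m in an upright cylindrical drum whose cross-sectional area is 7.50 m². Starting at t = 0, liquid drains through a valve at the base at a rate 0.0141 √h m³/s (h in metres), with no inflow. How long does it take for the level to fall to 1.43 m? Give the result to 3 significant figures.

With no inflow, A dh/dt = −0.0141 √h.
Separate and integrate: 2(√h − √h₀) = −(0.0141/A) t.
t = 2A(√h₀ − √h)/0.0141 = 2·7.50·(√5.18 − √1.43)/0.0141
  = 15.000 × (2.2760 − 1.1958) / 0.0141 = 1149.1 s.

1150 s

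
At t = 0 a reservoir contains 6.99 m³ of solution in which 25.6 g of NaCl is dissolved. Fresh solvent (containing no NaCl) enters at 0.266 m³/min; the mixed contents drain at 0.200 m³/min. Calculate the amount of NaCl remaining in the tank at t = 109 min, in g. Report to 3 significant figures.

Let m(t) be the amount of NaCl. Volume: V(t) = V₀ + (Q_in − Q_out) t = 6.99 + 0.066000 t; V(109) = 14.184 m³.
Solute balance: dm/dt = 0 − Q_out C = −Q_out m/V(t).
dm/m = −Q_out dt/(V₀ + 0.066000 t); integrating gives ln(m/m₀) = −(Q_out/(Q_in−Q_out)) ln(V/V₀).
m = m₀ (V₀/V)^(Q_out/(Q_in−Q_out)) = 25.6 × (6.99/14.184)^(3.0303) = 2.9989 g.

3.00 g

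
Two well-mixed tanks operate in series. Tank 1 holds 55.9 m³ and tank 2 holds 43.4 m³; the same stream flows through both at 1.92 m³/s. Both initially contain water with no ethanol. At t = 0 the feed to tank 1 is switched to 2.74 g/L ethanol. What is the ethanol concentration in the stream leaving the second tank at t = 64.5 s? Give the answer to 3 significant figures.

Species balance on tank i: dCᵢ/dt = (Cᵢ₋₁ − Cᵢ)/τᵢ with τᵢ = Vᵢ/Q.
τ₁ = 55.9/1.92 = 29.115 s; τ₂ = 43.4/1.92 = 22.604 s.
Tank 1: C₁ = C_in(1 − e^(−t/τ₁)). Tank 2 (τ₁ ≠ τ₂): C₂ = C_in[1 − (τ₁ e^(−t/τ₁) − τ₂ e^(−t/τ₂))/(τ₁ − τ₂)].
At t = 64.5: e^(−t/τ₁) = 0.10911, e^(−t/τ₂) = 0.057645.
C₂ = 2.74·[1 − (29.115·0.10911 − 22.604·0.057645)/(6.5104)] = 2.74·0.71220 = 1.9514 g/L.

1.95 g/L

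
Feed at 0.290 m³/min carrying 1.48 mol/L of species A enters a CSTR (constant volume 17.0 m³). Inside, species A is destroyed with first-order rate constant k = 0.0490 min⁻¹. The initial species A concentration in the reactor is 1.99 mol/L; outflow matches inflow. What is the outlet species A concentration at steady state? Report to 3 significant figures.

V dC/dt = Q(C_in − C) − k V C.
Steady state (dC/dt = 0): C_ss = Q C_in/(Q + kV) = C_in/(1 + kV/Q).
C_ss = 0.290·1.48/(0.290 + 0.0490·17.0) = 0.42920/1.1230 = 0.38219 mol/L.

0.382 mol/L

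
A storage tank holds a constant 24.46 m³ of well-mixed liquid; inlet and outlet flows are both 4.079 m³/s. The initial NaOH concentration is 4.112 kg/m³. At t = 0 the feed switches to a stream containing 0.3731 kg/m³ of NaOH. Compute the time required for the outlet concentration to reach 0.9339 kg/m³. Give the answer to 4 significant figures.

Species balance: V dC/dt = Q(C_in − C) ⇒ τ = V/Q = 5.99657 s.
C(t) = C_in + (C₀ − C_in) e^(−t/τ). Set C = 0.9339 and solve for t:
e^(−t/τ) = (C − C_in)/(C₀ − C_in) = (0.9339 − 0.3731)/(4.112 − 0.3731) = 0.149991
t = −τ ln(…) = 5.99657 × 1.89718 = 11.3766 s.

11.38 s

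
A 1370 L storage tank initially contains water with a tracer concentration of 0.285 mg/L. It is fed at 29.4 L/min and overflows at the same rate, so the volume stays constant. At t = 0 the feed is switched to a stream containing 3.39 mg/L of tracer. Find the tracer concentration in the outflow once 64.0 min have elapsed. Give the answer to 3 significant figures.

Mass balance on the solute (V constant): V dC/dt = Q(C_in − C).
Rewrite as dC/dt + C/τ = C_in/τ, τ = V/Q = 46.599 min.
Solution: C(t) = C_in + (C₀ − C_in) e^(−t/τ).
C(64.0) = 3.39 + (0.285 − 3.39)·e^(−64.0/46.599) = 3.39 + (-3.1050)·0.25324 = 2.6037 mg/L.

2.60 mg/L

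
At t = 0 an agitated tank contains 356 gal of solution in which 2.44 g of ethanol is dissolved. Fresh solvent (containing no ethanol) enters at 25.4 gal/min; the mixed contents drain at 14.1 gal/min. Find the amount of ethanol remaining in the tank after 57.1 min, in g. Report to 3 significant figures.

Let m(t) be the amount of ethanol. Volume: V(t) = V₀ + (Q_in − Q_out) t = 356 + 11.300 t; V(57.1) = 1001.2 gal.
No ethanol enters, so dm/dt = −Q_out · (m/V).
Separate: dm/m = −Q_out dt/V(t) ⇒ ln(m/m₀) = −(Q_out/(Q_in−Q_out)) ln(V/V₀).
m = m₀ (V₀/V)^(Q_out/(Q_in−Q_out)) = 2.44 × (356/1001.2)^(1.2478) = 0.67147 g.

0.671 g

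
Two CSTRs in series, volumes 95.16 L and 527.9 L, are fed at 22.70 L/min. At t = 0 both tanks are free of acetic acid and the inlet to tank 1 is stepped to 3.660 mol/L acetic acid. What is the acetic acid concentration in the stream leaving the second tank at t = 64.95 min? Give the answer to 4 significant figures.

Each tank obeys Vᵢ dCᵢ/dt = Q(Cᵢ₋₁ − Cᵢ), so τᵢ = Vᵢ/Q.
τ₁ = 95.16/22.70 = 4.19207 min; τ₂ = 527.9/22.70 = 23.2555 min.
Tank 1: C₁ = C_in(1 − e^(−t/τ₁)). Tank 2 (τ₁ ≠ τ₂): C₂ = C_in[1 − (τ₁ e^(−t/τ₁) − τ₂ e^(−t/τ₂))/(τ₁ − τ₂)].
At t = 64.95: e^(−t/τ₁) = 1.86742e-07, e^(−t/τ₂) = 0.0612442.
C₂ = 3.660·[1 − (4.19207·1.86742e-07 − 23.2555·0.0612442)/(-19.0634)] = 3.660·0.925288 = 3.38655 mol/L.

3.387 mol/L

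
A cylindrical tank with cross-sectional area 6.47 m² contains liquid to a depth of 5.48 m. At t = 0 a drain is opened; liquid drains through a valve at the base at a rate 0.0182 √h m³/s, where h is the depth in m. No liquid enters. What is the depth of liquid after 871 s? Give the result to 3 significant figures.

Volume balance on the tank: A dh/dt = −0.0182 √h.
∫ h^(−1/2) dh = −(0.0182/A) ∫ dt, giving 2√h = 2√h₀ − (0.0182/A) t.
√h = √5.48 − 0.0182·871/(2·6.47) = 2.3409 − 1.2251 = 1.1159.
h = 1.1159² = 1.2452 m.

1.25 m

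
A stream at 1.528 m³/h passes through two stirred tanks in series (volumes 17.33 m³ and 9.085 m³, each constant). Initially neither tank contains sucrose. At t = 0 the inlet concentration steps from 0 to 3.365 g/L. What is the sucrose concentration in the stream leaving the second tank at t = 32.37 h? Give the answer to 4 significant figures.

2.974 g/L

Species balance on tank i: dCᵢ/dt = (Cᵢ₋₁ − Cᵢ)/τᵢ with τᵢ = Vᵢ/Q.
τ₁ = 17.33/1.528 = 11.3416 h; τ₂ = 9.085/1.528 = 5.94568 h.
Tank 1: C₁ = C_in(1 − e^(−t/τ₁)). Tank 2 (τ₁ ≠ τ₂): C₂ = C_in[1 − (τ₁ e^(−t/τ₁) − τ₂ e^(−t/τ₂))/(τ₁ − τ₂)].
At t = 32.37: e^(−t/τ₁) = 0.0576083, e^(−t/τ₂) = 0.00432091.
C₂ = 3.365·[1 − (11.3416·0.0576083 − 5.94568·0.00432091)/(5.39594)] = 3.365·0.883675 = 2.97357 g/L.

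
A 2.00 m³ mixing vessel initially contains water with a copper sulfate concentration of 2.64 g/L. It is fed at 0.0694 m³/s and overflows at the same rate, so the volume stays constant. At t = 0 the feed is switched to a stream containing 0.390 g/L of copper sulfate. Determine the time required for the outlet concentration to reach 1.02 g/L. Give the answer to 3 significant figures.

36.7 s

Species balance on the tank: V dC/dt = Q(C_in − C), so τ = V/Q = 28.818 s.
C(t) = C_in + (C₀ − C_in) e^(−t/τ). Set C = 1.02 and solve for t:
e^(−t/τ) = (C − C_in)/(C₀ − C_in) = (1.02 − 0.390)/(2.64 − 0.390) = 0.28000
t = −τ ln(…) = 28.818 × 1.2730 = 36.685 s.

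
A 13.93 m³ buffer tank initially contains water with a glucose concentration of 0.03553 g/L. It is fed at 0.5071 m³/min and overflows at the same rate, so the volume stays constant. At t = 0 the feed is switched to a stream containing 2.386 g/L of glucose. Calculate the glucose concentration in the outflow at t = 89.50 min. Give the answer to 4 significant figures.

2.296 g/L

Accumulation = in − out for the solute gives V dC/dt = Q(C_in − C).
Rewrite as dC/dt + C/τ = C_in/τ, τ = V/Q = 27.4699 min.
Integrating: C(t) = C_in + (C₀ − C_in) e^(−t/τ).
C(89.50) = 2.386 + (0.03553 − 2.386)·e^(−89.50/27.4699) = 2.386 + (-2.35047)·0.0384611 = 2.29560 g/L.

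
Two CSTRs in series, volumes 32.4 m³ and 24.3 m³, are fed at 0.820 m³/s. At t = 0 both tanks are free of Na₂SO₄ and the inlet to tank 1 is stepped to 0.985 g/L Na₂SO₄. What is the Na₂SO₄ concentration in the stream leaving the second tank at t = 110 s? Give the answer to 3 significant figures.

0.814 g/L

Species balance on tank i: dCᵢ/dt = (Cᵢ₋₁ − Cᵢ)/τᵢ with τᵢ = Vᵢ/Q.
τ₁ = 32.4/0.820 = 39.512 s; τ₂ = 24.3/0.820 = 29.634 s.
Solving the cascade with C₁(0)=C₂(0)=0 gives C₂(t) = C_in[1 − (τ₁ e^(−t/τ₁) − τ₂ e^(−t/τ₂))/(τ₁ − τ₂)].
At t = 110: e^(−t/τ₁) = 0.061794, e^(−t/τ₂) = 0.024430.
C₂ = 0.985·[1 − (39.512·0.061794 − 29.634·0.024430)/(9.8780)] = 0.985·0.82612 = 0.81372 g/L.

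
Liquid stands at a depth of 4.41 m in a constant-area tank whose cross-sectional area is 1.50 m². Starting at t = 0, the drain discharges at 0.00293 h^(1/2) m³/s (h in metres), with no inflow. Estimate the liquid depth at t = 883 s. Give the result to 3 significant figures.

Unsteady balance on liquid volume: A dh/dt = −0.00293 √h.
This is separable: 2 d(√h)/dt = −0.00293/A, so √h = √h₀ − (0.00293/(2A)) t.
√h = √4.41 − 0.00293·883/(2·1.50) = 2.1000 − 0.86240 = 1.2376.
h = 1.2376² = 1.5317 m.

1.53 m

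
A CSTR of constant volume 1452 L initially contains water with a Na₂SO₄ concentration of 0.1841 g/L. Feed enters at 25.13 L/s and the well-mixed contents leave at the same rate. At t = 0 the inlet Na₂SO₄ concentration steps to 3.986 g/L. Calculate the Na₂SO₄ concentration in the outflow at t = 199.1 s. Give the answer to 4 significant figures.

Accumulation = in − out for the solute gives V dC/dt = Q(C_in − C).
So dC/dt = (C_in − C)/τ with τ = V/Q = 1452/25.13 = 57.7795 s.
C approaches C_in exponentially: C(t) = C_in + (C₀ − C_in) e^(−t/τ).
C(199.1) = 3.986 + (0.1841 − 3.986)·e^(−199.1/57.7795) = 3.986 + (-3.80190)·0.0318775 = 3.86481 g/L.

3.865 g/L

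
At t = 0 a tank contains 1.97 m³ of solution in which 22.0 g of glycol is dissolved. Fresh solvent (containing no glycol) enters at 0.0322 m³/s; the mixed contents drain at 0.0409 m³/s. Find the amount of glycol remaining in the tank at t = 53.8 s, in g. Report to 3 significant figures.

6.15 g

Total volume: dV/dt = Q_in − Q_out = -0.0087000 m³/s, so V(t) = 1.97 − 0.0087000 t and V(53.8) = 1.5019 m³.
Solute balance: dm/dt = 0 − Q_out C = −Q_out m/V(t).
dm/m = −Q_out dt/(V₀ − 0.0087000 t); integrating gives ln(m/m₀) = −(Q_out/(Q_in−Q_out)) ln(V/V₀).
m = m₀ (V₀/V)^(Q_out/(Q_in−Q_out)) = 22.0 × (1.97/1.5019)^(-4.7011) = 6.1456 g.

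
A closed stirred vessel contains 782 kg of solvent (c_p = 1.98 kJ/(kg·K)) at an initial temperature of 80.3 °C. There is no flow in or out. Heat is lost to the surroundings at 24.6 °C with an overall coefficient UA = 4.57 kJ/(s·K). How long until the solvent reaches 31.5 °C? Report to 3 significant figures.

708 s

Energy balance: M c_p dT/dt = −UA(T − T_amb).
τ = M c_p/UA = 338.81 s; T_ss = T_amb = 24.600 °C.
T(t) = T_ss + (T₀ − T_ss)e^(−t/τ); set T = 31.5:
t = −τ ln[(T − T_ss)/(T₀ − T_ss)] = −338.81 · ln(0.12388) = 707.59 s.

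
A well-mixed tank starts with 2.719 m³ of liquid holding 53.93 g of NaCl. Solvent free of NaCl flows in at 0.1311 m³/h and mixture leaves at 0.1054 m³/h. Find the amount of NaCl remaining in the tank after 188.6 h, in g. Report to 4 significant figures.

0.8110 g

Total volume: dV/dt = Q_in − Q_out = 0.0257000 m³/h, so V(t) = 2.719 + 0.0257000 t and V(188.6) = 7.56602 m³.
No NaCl enters, so dm/dt = −Q_out · (m/V).
Separate: dm/m = −Q_out dt/V(t) ⇒ ln(m/m₀) = −(Q_out/(Q_in−Q_out)) ln(V/V₀).
m = m₀ (V₀/V)^(Q_out/(Q_in−Q_out)) = 53.93 × (2.719/7.56602)^(4.10117) = 0.811022 g.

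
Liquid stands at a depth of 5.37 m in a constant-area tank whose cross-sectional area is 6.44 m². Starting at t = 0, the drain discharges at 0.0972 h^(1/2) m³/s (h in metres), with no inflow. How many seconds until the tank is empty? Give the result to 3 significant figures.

307 s

With no inflow, A dh/dt = −0.0972 √h.
Separate and integrate: 2(√h − √h₀) = −(0.0972/A) t.
Tank is empty when √h = 0: t_empty = 2A√h₀/0.0972.
t_empty = 2·6.44·√5.37/0.0972 = 12.880·2.3173/0.0972 = 307.07 s.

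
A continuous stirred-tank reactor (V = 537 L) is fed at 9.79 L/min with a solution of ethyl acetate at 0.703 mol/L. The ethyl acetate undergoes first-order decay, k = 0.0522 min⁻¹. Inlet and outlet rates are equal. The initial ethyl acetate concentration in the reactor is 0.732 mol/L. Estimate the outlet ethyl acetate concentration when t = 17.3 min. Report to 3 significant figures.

Accumulation = in − out − consumed: V dC/dt = Q C_in − Q C − k V C.
This is linear with rate a = Q/V + k = 0.070431 min⁻¹.
C_ss = Q C_in/(Q + kV) = 0.18197 mol/L; C(t) = C_ss + (C₀ − C_ss) e^(−a t).
C(17.3) = 0.18197 + (0.55003)·e^(−0.070431·17.3) = 0.18197 + (0.55003)·0.29569 = 0.34461 mol/L.

0.345 mol/L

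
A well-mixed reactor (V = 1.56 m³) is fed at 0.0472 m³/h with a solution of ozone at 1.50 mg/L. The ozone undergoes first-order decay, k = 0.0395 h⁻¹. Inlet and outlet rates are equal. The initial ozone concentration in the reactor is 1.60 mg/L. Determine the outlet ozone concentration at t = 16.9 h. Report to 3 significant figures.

Species balance: V dC/dt = Q C_in − Q C − k V C.
dC/dt = (Q/V) C_in − (Q/V + k) C; effective rate a = Q/V + k = 0.030256 + 0.0395 = 0.069756 h⁻¹.
C_ss = Q C_in/(Q + kV) = 0.65062 mg/L; C(t) = C_ss + (C₀ − C_ss) e^(−a t).
C(16.9) = 0.65062 + (0.94938)·e^(−0.069756·16.9) = 0.65062 + (0.94938)·0.30762 = 0.94267 mg/L.

0.943 mg/L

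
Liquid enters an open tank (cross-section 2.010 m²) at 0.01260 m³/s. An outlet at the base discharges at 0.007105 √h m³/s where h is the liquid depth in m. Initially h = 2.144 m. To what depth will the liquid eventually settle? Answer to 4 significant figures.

Unsteady balance on liquid volume: A dh/dt = Q_in − 0.007105 √h. At steady state dh/dt = 0:
Q_in = 0.007105 √h_ss ⇒ √h_ss = 0.01260/0.007105 = 1.77340.
h_ss = 1.77340² = 3.14494 m. (Since h₀ = 2.144 m < h_ss, the level will rise toward this value.)

3.145 m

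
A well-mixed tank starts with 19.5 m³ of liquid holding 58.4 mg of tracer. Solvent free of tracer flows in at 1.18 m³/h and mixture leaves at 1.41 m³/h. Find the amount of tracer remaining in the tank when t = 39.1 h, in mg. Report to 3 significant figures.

Total volume: dV/dt = Q_in − Q_out = -0.23000 m³/h, so V(t) = 19.5 − 0.23000 t and V(39.1) = 10.507 m³.
No tracer enters, so dm/dt = −Q_out · (m/V).
dm/m = −Q_out dt/(V₀ − 0.23000 t); integrating gives ln(m/m₀) = −(Q_out/(Q_in−Q_out)) ln(V/V₀).
m = m₀ (V₀/V)^(Q_out/(Q_in−Q_out)) = 58.4 × (19.5/10.507)^(-6.1304) = 1.3184 mg.

1.32 mg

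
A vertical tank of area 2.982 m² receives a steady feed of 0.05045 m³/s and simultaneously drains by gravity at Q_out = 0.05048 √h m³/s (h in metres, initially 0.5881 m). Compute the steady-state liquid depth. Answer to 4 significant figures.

A dh/dt = Q_in − 0.05048 √h. Steady state requires inflow = outflow:
Q_in = 0.05048 √h_ss ⇒ √h_ss = 0.05045/0.05048 = 0.999406.
h_ss = 0.999406² = 0.998812 m. (Since h₀ = 0.5881 m < h_ss, the level will rise toward this value.)

0.9988 m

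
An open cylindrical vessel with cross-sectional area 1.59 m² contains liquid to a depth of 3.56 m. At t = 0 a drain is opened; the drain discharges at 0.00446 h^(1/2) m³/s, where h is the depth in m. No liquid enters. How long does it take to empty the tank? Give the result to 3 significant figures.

Volume balance on the tank: A dh/dt = −0.00446 √h.
This is separable: 2 d(√h)/dt = −0.00446/A, so √h = √h₀ − (0.00446/(2A)) t.
Set h = 0: 2√h₀ = (0.00446/A) t_empty ⇒ t_empty = 2A√h₀/0.00446.
t_empty = 2·1.59·√3.56/0.00446 = 3.1800·1.8868/0.00446 = 1345.3 s.

1350 s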